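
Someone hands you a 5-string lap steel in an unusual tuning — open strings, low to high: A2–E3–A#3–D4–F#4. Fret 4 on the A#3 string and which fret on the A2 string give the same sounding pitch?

17

A#3 at fret 4 is A#3 + 4 semitones = D4.
The open A2 string is 13 semitones below the open A#3, so the same pitch on the A2 string lies at fret 4 + 13 = 17.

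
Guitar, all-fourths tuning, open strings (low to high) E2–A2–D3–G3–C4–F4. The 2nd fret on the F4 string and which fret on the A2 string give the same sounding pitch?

22

F4 at fret 2 is F4 + 2 semitones = G4.
The open A2 string is 20 semitones below the open F4, so the same pitch on the A2 string lies at fret 2 + 20 = 22.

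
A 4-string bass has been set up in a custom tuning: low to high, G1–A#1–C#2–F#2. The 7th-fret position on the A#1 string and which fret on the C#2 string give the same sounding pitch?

4

Fret 7 on A#1 is MIDI 34 + 7 = 41 (F2). On the C#2 string (open MIDI 37), that pitch is 41 − 37 = fret 4.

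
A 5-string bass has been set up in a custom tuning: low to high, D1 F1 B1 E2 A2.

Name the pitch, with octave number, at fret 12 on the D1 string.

D2

Each fret is one semitone, so D1 + 12 = D2.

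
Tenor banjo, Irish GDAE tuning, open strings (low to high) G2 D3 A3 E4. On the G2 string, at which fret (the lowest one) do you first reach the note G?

From G2, count semitones up the chromatic scale until reaching G: G — 0 steps.

0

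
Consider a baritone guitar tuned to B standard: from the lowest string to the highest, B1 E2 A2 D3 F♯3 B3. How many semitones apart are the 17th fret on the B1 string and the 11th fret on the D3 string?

9 semitones

B1 at fret 17 → E3 (MIDI 52); D3 at fret 11 → C♯4 (MIDI 61).
52 − 61 = -9, so the two pitches are 9 semitones apart, with C♯4 the higher.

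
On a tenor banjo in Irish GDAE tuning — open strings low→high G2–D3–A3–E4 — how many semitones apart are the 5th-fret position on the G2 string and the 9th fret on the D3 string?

G2 at fret 5 → C3 (MIDI 48); D3 at fret 9 → B3 (MIDI 59).
48 − 59 = -11, so the two pitches are 11 semitones apart, with B3 the higher.

11 semitones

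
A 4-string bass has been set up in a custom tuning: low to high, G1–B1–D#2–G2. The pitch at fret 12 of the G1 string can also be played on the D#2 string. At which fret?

4

G1 at fret 12 is G1 + 12 semitones = G2.
The open D#2 string is 8 semitones above the open G1, so the same pitch on the D#2 string lies at fret 12 − 8 = 4.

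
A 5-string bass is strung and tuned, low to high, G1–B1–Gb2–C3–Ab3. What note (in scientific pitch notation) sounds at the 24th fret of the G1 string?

G3

Each fret is one semitone, so G1 + 24 = G3.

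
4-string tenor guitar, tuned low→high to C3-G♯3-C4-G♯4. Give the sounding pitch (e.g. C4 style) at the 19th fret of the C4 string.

The open C4 string plus 19 semitones: C–C#–D–D#–…–F–F#–G.
The walk passes from B into C once, so the octave number goes from 4 to 5.

G5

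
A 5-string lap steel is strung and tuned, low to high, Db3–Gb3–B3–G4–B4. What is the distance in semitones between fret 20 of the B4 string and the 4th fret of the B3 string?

28 semitones

B4 at fret 20 → G6 (MIDI 91); B3 at fret 4 → Eb4 (MIDI 63).
91 − 63 = 28, so the two pitches are 28 semitones apart, with G6 the higher.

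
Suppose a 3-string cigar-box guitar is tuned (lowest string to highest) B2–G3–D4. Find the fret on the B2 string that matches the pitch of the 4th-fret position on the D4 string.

19

D4 at fret 4 is D4 + 4 semitones = Gb4.
The open B2 string is 15 semitones below the open D4, so the same pitch on the B2 string lies at fret 4 + 15 = 19.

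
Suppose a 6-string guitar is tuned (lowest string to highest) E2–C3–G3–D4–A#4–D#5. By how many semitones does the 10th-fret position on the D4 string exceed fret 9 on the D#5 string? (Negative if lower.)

D4 at fret 10 → C5 (MIDI 72); D#5 at fret 9 → C6 (MIDI 84).
72 − 84 = -12, so the two pitches are 12 semitones apart.

-12 semitones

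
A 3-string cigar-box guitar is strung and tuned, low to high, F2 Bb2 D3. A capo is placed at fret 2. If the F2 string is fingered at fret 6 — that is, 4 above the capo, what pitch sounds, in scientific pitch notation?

B2

The capo raises the open F2 by 2 semitones to G2; fretting 4 more gives F2 + 2 + 4 = F2 + 6 semitones = B2.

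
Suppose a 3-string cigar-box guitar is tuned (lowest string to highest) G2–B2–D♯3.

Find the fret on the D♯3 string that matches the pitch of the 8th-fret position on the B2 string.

4

B2 at fret 8 is B2 + 8 semitones = G3.
The open D♯3 string is 4 semitones above the open B2, so the same pitch on the D♯3 string lies at fret 8 − 4 = 4.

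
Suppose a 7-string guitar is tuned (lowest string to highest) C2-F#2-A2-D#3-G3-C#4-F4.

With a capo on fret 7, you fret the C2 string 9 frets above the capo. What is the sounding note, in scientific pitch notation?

E3

The capo raises the open C2 by 7 semitones to G2; fretting 9 more gives C2 + 7 + 9 = C2 + 16 semitones = E3.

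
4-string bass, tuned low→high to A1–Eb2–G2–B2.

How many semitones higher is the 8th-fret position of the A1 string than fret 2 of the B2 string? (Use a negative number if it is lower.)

A1 at fret 8 → F2 (MIDI 41); B2 at fret 2 → Db3 (MIDI 49).
41 − 49 = -8, so the two pitches are 8 semitones apart.

-8 semitones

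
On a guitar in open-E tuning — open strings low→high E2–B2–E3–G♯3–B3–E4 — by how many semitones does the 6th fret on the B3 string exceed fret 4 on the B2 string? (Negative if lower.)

14 semitones

B3 at fret 6 → F4 (MIDI 65); B2 at fret 4 → D♯3 (MIDI 51).
65 − 51 = 14, so the two pitches are 14 semitones apart.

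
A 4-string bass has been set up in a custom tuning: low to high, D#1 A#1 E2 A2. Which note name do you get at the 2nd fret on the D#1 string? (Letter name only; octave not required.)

F

The open D#1 string plus 2 semitones: D#–E–F.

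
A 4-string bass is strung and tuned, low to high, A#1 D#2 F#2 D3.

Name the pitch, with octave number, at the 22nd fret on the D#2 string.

D#2 is MIDI 39. Adding 22 gives 61, which is C#4.

C#4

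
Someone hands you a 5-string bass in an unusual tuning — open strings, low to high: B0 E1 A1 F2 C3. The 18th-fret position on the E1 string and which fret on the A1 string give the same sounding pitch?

E1 at fret 18 is E1 + 18 semitones = A♯2.
The open A1 string is 5 semitones above the open E1, so the same pitch on the A1 string lies at fret 18 − 5 = 13.

13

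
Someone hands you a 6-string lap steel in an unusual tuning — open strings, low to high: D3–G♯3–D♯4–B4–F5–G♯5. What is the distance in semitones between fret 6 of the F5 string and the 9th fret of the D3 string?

24 semitones

F5 at fret 6 → B5 (MIDI 83); D3 at fret 9 → B3 (MIDI 59).
83 − 59 = 24, so the two pitches are 24 semitones apart, with B5 the higher.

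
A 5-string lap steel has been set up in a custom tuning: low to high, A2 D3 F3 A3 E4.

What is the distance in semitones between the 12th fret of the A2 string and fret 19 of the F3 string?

A2 at fret 12 → A3 (MIDI 57); F3 at fret 19 → C5 (MIDI 72).
57 − 72 = -15, so the two pitches are 15 semitones apart, with C5 the higher.

15 semitones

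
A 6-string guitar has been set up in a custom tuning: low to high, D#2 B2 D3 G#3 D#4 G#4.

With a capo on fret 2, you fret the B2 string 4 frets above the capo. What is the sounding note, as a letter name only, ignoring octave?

The capo raises the open B2 by 2 semitones to C#3; fretting 4 more gives B2 + 2 + 4 = B2 + 6 semitones, landing on F.

F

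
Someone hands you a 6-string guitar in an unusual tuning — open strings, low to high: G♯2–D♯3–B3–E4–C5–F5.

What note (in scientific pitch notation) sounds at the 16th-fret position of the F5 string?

A6

The open F5 string plus 16 semitones: F–F#–G–G#–…–G–G#–A.
The walk passes from B into C once, so the octave number goes from 5 to 6.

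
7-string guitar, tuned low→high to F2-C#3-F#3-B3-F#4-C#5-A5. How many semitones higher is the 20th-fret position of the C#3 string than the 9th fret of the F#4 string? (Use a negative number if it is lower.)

C#3 at fret 20 → A4 (MIDI 69); F#4 at fret 9 → D#5 (MIDI 75).
69 − 75 = -6, so the two pitches are 6 semitones apart.

-6 semitones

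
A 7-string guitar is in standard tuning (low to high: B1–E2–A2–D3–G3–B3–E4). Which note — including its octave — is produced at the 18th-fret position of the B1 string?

F3

Each fret is one semitone, so B1 + 18 = F3.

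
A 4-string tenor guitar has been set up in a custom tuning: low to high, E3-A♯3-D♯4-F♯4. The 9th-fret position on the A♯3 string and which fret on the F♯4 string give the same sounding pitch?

1

A♯3 at fret 9 is A♯3 + 9 semitones = G4.
The open F♯4 string is 8 semitones above the open A♯3, so the same pitch on the F♯4 string lies at fret 9 − 8 = 1.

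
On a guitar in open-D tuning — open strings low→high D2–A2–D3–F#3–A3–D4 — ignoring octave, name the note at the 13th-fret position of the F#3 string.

The open F#3 string plus 13 semitones: F#–G–G#–A–…–F–F#–G.

G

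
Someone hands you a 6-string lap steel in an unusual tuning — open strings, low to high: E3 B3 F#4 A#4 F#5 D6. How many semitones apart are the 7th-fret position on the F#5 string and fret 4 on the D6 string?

F#5 at fret 7 → C#6 (MIDI 85); D6 at fret 4 → F#6 (MIDI 90).
85 − 90 = -5, so the two pitches are 5 semitones apart, with F#6 the higher.

5 semitones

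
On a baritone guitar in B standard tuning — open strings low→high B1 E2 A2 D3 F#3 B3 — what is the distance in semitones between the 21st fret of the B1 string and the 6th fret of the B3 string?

B1 at fret 21 → G#3 (MIDI 56); B3 at fret 6 → F4 (MIDI 65).
56 − 65 = -9, so the two pitches are 9 semitones apart, with F4 the higher.

9 semitones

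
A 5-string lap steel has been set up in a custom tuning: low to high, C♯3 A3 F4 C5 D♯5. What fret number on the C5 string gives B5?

B5 is 11 semitones above the open C5 (C–C#–D–D#–…–A–A#–B), so it sits at fret 11.

11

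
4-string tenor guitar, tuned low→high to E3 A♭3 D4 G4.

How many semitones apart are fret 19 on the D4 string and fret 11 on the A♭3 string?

D4 at fret 19 → A5 (MIDI 81); A♭3 at fret 11 → G4 (MIDI 67).
81 − 67 = 14, so the two pitches are 14 semitones apart, with A5 the higher.

14 semitones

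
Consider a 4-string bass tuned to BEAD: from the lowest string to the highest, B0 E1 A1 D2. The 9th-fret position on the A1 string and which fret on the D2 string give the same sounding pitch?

A1 at fret 9 is A1 + 9 semitones = F♯2.
The open D2 string is 5 semitones above the open A1, so the same pitch on the D2 string lies at fret 9 − 5 = 4.

4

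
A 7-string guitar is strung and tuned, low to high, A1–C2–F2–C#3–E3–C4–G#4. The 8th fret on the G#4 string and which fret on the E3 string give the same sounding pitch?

24

G#4 at fret 8 is G#4 + 8 semitones = E5.
The open E3 string is 16 semitones below the open G#4, so the same pitch on the E3 string lies at fret 8 + 16 = 24.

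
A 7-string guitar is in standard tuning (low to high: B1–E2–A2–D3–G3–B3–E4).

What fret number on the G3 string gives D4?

D4 is 7 semitones above the open G3 (G–G#–A–A#–B–C–C#–D), so it sits at fret 7.

7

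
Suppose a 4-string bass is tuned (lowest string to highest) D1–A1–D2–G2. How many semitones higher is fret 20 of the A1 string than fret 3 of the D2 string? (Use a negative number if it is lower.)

12 semitones

A1 at fret 20 → F3 (MIDI 53); D2 at fret 3 → F2 (MIDI 41).
53 − 41 = 12, so the two pitches are 12 semitones apart.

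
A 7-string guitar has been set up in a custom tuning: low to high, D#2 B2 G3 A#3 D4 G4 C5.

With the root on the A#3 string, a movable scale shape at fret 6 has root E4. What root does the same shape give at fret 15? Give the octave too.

Moving from fret 6 to fret 15 shifts the root by 9 semitones.
E4 up 9 semitones is C#5.

C#5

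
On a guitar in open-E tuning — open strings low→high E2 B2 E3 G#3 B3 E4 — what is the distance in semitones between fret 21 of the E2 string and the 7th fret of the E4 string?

10 semitones

E2 at fret 21 → C#4 (MIDI 61); E4 at fret 7 → B4 (MIDI 71).
61 − 71 = -10, so the two pitches are 10 semitones apart, with B4 the higher.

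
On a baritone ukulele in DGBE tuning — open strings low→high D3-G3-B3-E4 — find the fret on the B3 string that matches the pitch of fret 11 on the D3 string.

Fret 11 on D3 is MIDI 50 + 11 = 61 (C#4). On the B3 string (open MIDI 59), that pitch is 61 − 59 = fret 2.

2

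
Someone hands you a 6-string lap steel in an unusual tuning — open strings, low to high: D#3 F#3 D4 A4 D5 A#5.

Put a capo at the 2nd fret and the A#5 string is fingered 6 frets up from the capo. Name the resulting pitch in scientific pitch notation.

F#6

The capo raises the open A#5 by 2 semitones to C6; fretting 6 more gives A#5 + 2 + 6 = A#5 + 8 semitones = F#6.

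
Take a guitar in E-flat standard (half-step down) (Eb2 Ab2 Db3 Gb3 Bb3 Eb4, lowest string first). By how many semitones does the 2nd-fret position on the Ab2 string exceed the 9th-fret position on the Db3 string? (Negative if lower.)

Ab2 at fret 2 → Bb2 (MIDI 46); Db3 at fret 9 → Bb3 (MIDI 58).
46 − 58 = -12, so the two pitches are 12 semitones apart.

-12 semitones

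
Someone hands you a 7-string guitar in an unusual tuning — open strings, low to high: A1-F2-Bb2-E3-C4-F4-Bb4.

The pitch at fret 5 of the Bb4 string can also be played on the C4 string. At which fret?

Bb4 at fret 5 is Bb4 + 5 semitones = Eb5.
The open C4 string is 10 semitones below the open Bb4, so the same pitch on the C4 string lies at fret 5 + 10 = 15.

15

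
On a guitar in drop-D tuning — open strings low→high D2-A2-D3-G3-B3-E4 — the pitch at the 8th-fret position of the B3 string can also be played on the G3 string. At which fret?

B3 at fret 8 is B3 + 8 semitones = G4.
The open G3 string is 4 semitones below the open B3, so the same pitch on the G3 string lies at fret 8 + 4 = 12.

12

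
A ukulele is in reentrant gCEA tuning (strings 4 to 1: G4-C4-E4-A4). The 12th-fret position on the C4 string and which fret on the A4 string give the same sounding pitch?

3

C4 at fret 12 is C4 + 12 semitones = C5.
The open A4 string is 9 semitones above the open C4, so the same pitch on the A4 string lies at fret 12 − 9 = 3.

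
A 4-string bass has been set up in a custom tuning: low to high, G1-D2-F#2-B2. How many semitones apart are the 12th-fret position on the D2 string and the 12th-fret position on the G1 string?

7 semitones

D2 at fret 12 → D3 (MIDI 50); G1 at fret 12 → G2 (MIDI 43).
50 − 43 = 7, so the two pitches are 7 semitones apart, with D3 the higher.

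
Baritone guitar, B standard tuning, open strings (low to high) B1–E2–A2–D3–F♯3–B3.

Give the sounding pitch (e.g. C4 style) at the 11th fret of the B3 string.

The open B3 string plus 11 semitones: B–C–C#–D–…–G#–A–A#.
The walk passes from B into C once, so the octave number goes from 3 to 4.
(Equivalently spelled B♭4.)

A♯4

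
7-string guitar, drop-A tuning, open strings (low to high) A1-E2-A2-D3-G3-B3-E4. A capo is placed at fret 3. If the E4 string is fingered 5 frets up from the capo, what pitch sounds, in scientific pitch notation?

The capo raises the open E4 by 3 semitones to G4; fretting 5 more gives E4 + 3 + 5 = E4 + 8 semitones = C5.

C5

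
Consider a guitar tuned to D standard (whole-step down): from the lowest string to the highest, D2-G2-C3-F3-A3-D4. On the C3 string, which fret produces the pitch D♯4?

15

D♯4 is 15 semitones above the open C3 (C–C#–D–D#–…–C#–D–D#), so it sits at fret 15.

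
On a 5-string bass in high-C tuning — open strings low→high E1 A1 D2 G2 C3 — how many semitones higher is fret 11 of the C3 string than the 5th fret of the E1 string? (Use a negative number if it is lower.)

C3 at fret 11 → B3 (MIDI 59); E1 at fret 5 → A1 (MIDI 33).
59 − 33 = 26, so the two pitches are 26 semitones apart.

26 semitones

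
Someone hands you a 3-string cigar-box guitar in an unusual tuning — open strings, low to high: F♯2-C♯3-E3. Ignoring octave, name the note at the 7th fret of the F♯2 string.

Each fret is one semitone, so F♯2 + 7 = C♯.

C♯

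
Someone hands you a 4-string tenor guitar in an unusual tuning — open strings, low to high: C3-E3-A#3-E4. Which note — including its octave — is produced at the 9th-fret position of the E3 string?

Each fret is one semitone, so E3 + 9 = C#4.

C#4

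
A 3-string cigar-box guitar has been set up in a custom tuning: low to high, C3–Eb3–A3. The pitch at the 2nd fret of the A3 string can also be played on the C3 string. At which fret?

11

A3 at fret 2 is A3 + 2 semitones = B3.
The open C3 string is 9 semitones below the open A3, so the same pitch on the C3 string lies at fret 2 + 9 = 11.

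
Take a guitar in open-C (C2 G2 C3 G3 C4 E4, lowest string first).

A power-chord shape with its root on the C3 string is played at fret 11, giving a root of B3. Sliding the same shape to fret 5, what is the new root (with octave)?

Moving from fret 11 to fret 5 shifts the root by -6 semitones.
B3 down 6 semitones is F3.

F3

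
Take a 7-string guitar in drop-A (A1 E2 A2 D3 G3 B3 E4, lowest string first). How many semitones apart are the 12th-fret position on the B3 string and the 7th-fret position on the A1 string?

31 semitones

B3 at fret 12 → B4 (MIDI 71); A1 at fret 7 → E2 (MIDI 40).
71 − 40 = 31, so the two pitches are 31 semitones apart, with B4 the higher.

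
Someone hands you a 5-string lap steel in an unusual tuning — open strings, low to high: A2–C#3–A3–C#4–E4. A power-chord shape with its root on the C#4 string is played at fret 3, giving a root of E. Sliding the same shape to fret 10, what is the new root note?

Moving from fret 3 to fret 10 shifts the root by 7 semitones.
E up 7 semitones is B.

B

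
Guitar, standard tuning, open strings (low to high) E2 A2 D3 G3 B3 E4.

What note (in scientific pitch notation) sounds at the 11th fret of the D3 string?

Each fret is one semitone, so D3 + 11 = C#4.

C#4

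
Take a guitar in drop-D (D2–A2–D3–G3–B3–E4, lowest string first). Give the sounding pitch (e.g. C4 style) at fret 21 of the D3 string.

D3 is MIDI 50. Adding 21 gives 71, which is B4.

B4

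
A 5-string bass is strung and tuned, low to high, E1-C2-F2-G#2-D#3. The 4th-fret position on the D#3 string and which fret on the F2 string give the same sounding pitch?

14

Fret 4 on D#3 is MIDI 51 + 4 = 55 (G3). On the F2 string (open MIDI 41), that pitch is 55 − 41 = fret 14.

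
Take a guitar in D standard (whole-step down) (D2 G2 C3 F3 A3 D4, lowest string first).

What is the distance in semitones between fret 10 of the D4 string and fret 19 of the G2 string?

10 semitones

D4 at fret 10 → C5 (MIDI 72); G2 at fret 19 → D4 (MIDI 62).
72 − 62 = 10, so the two pitches are 10 semitones apart, with C5 the higher.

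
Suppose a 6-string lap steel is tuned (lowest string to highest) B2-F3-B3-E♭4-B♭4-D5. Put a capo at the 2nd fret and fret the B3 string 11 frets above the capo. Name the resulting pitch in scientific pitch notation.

The capo raises the open B3 by 2 semitones to D♭4; fretting 11 more gives B3 + 2 + 11 = B3 + 13 semitones = C5.

C5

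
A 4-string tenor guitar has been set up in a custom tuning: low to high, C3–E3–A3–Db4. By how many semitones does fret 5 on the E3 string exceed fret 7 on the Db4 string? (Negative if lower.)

E3 at fret 5 → A3 (MIDI 57); Db4 at fret 7 → Ab4 (MIDI 68).
57 − 68 = -11, so the two pitches are 11 semitones apart.

-11 semitones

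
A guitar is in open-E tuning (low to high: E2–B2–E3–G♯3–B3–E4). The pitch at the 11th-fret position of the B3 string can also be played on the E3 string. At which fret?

18

Fret 11 on B3 is MIDI 59 + 11 = 70 (A♯4). On the E3 string (open MIDI 52), that pitch is 70 − 52 = fret 18.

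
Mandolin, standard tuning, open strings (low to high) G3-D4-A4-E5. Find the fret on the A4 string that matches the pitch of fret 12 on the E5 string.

Fret 12 on E5 is MIDI 76 + 12 = 88 (E6). On the A4 string (open MIDI 69), that pitch is 88 − 69 = fret 19.

19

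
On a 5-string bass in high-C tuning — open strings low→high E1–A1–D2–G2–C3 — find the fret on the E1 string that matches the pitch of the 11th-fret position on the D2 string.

Fret 11 on D2 is MIDI 38 + 11 = 49 (C#3). On the E1 string (open MIDI 28), that pitch is 49 − 28 = fret 21.

21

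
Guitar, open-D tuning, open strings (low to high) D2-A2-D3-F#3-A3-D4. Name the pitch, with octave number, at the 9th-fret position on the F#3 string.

The open F#3 string plus 9 semitones: F#–G–G#–A–A#–B–C–C#–D–D#.
The walk passes from B into C once, so the octave number goes from 3 to 4.

D#4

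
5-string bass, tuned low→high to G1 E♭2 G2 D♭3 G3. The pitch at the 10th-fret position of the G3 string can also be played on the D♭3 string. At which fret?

16

G3 at fret 10 is G3 + 10 semitones = F4.
The open D♭3 string is 6 semitones below the open G3, so the same pitch on the D♭3 string lies at fret 10 + 6 = 16.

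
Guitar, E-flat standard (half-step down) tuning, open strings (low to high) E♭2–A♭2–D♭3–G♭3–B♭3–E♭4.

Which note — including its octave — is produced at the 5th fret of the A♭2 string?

Each fret is one semitone, so A♭2 + 5 = D♭3.
(Equivalently spelled C♯3.)

D♭3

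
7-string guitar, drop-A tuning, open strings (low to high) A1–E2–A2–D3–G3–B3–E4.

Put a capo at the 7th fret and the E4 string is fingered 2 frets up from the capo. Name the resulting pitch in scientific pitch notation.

The capo raises the open E4 by 7 semitones to B4; fretting 2 more gives E4 + 7 + 2 = E4 + 9 semitones = C#5.

C#5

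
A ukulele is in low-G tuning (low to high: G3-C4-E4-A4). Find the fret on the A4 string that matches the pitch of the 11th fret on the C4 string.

C4 at fret 11 is C4 + 11 semitones = B4.
The open A4 string is 9 semitones above the open C4, so the same pitch on the A4 string lies at fret 11 − 9 = 2.

2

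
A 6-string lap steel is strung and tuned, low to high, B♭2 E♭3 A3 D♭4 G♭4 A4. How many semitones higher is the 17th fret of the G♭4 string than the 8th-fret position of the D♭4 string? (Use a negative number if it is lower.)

14 semitones

G♭4 at fret 17 → B5 (MIDI 83); D♭4 at fret 8 → A4 (MIDI 69).
83 − 69 = 14, so the two pitches are 14 semitones apart.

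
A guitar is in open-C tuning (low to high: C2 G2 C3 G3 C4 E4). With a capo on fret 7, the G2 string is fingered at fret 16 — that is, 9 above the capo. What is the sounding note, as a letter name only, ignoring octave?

The capo raises the open G2 by 7 semitones to D3; fretting 9 more gives G2 + 7 + 9 = G2 + 16 semitones, landing on B.

B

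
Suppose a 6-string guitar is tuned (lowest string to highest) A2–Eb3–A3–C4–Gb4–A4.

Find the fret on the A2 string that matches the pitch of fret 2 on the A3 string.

14

Fret 2 on A3 is MIDI 57 + 2 = 59 (B3). On the A2 string (open MIDI 45), that pitch is 59 − 45 = fret 14.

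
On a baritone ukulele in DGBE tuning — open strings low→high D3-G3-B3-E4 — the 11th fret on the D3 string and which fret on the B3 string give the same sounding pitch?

D3 at fret 11 is D3 + 11 semitones = C♯4.
The open B3 string is 9 semitones above the open D3, so the same pitch on the B3 string lies at fret 11 − 9 = 2.

2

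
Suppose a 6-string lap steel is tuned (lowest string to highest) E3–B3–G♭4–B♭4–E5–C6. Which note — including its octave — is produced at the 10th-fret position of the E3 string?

Each fret is one semitone, so E3 + 10 = D4.

D4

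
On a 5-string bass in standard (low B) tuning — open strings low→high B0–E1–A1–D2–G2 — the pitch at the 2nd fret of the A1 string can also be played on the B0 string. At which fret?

Fret 2 on A1 is MIDI 33 + 2 = 35 (B1). On the B0 string (open MIDI 23), that pitch is 35 − 23 = fret 12.

12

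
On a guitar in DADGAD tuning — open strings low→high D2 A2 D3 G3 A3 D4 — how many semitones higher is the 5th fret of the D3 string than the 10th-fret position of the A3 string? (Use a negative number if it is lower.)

D3 at fret 5 → G3 (MIDI 55); A3 at fret 10 → G4 (MIDI 67).
55 − 67 = -12, so the two pitches are 12 semitones apart.

-12 semitones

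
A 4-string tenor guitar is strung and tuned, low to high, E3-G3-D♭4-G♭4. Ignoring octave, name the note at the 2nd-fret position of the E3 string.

G♭

E3 is MIDI 52. Adding 2 gives 54; 54 mod 12 = 6, i.e. G♭.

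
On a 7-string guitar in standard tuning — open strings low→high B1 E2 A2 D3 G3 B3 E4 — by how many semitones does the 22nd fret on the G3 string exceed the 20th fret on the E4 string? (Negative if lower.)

-7 semitones

G3 at fret 22 → F5 (MIDI 77); E4 at fret 20 → C6 (MIDI 84).
77 − 84 = -7, so the two pitches are 7 semitones apart.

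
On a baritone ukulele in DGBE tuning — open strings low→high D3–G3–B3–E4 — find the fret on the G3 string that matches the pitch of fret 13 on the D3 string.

8

D3 at fret 13 is D3 + 13 semitones = D#4.
The open G3 string is 5 semitones above the open D3, so the same pitch on the G3 string lies at fret 13 − 5 = 8.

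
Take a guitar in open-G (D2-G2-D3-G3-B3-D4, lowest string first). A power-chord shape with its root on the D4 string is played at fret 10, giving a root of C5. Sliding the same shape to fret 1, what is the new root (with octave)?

Moving from fret 10 to fret 1 shifts the root by -9 semitones.
C5 down 9 semitones is D#4.

D#4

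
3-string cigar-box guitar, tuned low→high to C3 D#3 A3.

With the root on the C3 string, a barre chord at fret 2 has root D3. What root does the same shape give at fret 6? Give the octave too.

Moving from fret 2 to fret 6 shifts the root by 4 semitones.
D3 up 4 semitones is F#3.

F#3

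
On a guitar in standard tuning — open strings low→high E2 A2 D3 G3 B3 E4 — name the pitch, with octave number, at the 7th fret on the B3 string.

Each fret is one semitone, so B3 + 7 = F♯4.
(Equivalently spelled G♭4.)

F♯4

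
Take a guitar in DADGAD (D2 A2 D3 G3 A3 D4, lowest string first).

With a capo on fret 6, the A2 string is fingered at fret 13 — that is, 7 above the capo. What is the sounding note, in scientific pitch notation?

A#3

The capo raises the open A2 by 6 semitones to D#3; fretting 7 more gives A2 + 6 + 7 = A2 + 13 semitones = A#3.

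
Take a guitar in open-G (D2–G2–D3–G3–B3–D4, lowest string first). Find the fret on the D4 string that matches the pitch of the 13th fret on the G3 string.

G3 at fret 13 is G3 + 13 semitones = G#4.
The open D4 string is 7 semitones above the open G3, so the same pitch on the D4 string lies at fret 13 − 7 = 6.

6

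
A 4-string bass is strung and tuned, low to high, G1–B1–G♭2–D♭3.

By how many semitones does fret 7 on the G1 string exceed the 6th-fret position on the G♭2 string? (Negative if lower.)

-10 semitones

G1 at fret 7 → D2 (MIDI 38); G♭2 at fret 6 → C3 (MIDI 48).
38 − 48 = -10, so the two pitches are 10 semitones apart.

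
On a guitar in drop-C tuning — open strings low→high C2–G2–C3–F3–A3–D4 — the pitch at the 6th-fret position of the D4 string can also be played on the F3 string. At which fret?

15

Fret 6 on D4 is MIDI 62 + 6 = 68 (G#4). On the F3 string (open MIDI 53), that pitch is 68 − 53 = fret 15.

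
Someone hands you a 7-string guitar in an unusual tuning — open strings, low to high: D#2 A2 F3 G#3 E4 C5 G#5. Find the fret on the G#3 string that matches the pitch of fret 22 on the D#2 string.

D#2 at fret 22 is D#2 + 22 semitones = C#4.
The open G#3 string is 17 semitones above the open D#2, so the same pitch on the G#3 string lies at fret 22 − 17 = 5.

5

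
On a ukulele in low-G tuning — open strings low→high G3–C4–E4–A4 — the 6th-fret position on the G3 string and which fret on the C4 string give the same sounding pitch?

Fret 6 on G3 is MIDI 55 + 6 = 61 (C#4). On the C4 string (open MIDI 60), that pitch is 61 − 60 = fret 1.

1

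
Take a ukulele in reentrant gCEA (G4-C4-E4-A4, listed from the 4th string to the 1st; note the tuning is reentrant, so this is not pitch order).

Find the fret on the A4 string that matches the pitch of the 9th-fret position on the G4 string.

G4 at fret 9 is G4 + 9 semitones = E5.
The open A4 string is 2 semitones above the open G4, so the same pitch on the A4 string lies at fret 9 − 2 = 7.

7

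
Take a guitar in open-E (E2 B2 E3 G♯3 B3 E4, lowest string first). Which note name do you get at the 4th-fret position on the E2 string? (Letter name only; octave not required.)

E2 is MIDI 40. Adding 4 gives 44; 44 mod 12 = 8, i.e. G♯.

G♯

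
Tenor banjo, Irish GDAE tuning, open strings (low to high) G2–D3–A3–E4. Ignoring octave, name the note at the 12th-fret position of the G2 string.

G

The open G2 string plus 12 semitones: G–G#–A–A#–…–F–F#–G.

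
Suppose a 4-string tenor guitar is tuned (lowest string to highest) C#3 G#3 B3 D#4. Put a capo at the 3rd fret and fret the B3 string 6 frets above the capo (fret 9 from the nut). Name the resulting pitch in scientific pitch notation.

The capo raises the open B3 by 3 semitones to D4; fretting 6 more gives B3 + 3 + 6 = B3 + 9 semitones = G#4.

G#4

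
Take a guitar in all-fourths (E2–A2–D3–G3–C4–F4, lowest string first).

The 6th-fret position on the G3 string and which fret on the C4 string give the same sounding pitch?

Fret 6 on G3 is MIDI 55 + 6 = 61 (C#4). On the C4 string (open MIDI 60), that pitch is 61 − 60 = fret 1.

1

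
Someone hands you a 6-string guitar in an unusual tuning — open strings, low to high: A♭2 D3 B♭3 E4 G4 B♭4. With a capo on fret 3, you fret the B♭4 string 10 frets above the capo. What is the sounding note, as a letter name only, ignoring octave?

B

The capo raises the open B♭4 by 3 semitones to D♭5; fretting 10 more gives B♭4 + 3 + 10 = B♭4 + 13 semitones, landing on B.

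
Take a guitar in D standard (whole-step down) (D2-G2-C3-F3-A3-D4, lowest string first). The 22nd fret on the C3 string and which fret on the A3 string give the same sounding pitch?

13

Fret 22 on C3 is MIDI 48 + 22 = 70 (A♯4). On the A3 string (open MIDI 57), that pitch is 70 − 57 = fret 13.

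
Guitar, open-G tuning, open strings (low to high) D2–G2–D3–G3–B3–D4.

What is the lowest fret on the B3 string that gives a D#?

From B3, count semitones up the chromatic scale until reaching D#: B–C–C#–D–D# — 4 steps.

4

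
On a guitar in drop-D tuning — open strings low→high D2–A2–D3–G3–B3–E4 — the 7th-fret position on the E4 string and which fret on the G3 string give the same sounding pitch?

E4 at fret 7 is E4 + 7 semitones = B4.
The open G3 string is 9 semitones below the open E4, so the same pitch on the G3 string lies at fret 7 + 9 = 16.

16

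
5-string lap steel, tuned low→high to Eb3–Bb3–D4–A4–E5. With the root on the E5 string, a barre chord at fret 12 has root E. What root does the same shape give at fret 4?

Ab

Moving from fret 12 to fret 4 shifts the root by -8 semitones.
E down 8 semitones is Ab.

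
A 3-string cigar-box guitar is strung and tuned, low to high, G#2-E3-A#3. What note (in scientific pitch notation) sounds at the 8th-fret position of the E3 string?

Each fret is one semitone, so E3 + 8 = C4.

C4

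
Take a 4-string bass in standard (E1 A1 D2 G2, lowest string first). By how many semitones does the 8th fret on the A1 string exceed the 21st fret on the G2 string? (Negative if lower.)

A1 at fret 8 → F2 (MIDI 41); G2 at fret 21 → E4 (MIDI 64).
41 − 64 = -23, so the two pitches are 23 semitones apart.

-23 semitones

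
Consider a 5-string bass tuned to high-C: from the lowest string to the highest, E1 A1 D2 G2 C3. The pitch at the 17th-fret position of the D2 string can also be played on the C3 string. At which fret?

7

D2 at fret 17 is D2 + 17 semitones = G3.
The open C3 string is 10 semitones above the open D2, so the same pitch on the C3 string lies at fret 17 − 10 = 7.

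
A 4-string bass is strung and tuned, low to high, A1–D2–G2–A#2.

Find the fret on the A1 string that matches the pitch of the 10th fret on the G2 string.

Fret 10 on G2 is MIDI 43 + 10 = 53 (F3). On the A1 string (open MIDI 33), that pitch is 53 − 33 = fret 20.

20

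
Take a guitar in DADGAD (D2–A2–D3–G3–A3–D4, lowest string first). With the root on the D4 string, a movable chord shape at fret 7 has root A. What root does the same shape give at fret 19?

Moving from fret 7 to fret 19 shifts the root by 12 semitones.
A up 12 semitones is A.

A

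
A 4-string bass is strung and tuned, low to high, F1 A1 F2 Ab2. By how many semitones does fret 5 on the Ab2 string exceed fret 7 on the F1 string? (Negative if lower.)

13 semitones

Ab2 at fret 5 → Db3 (MIDI 49); F1 at fret 7 → C2 (MIDI 36).
49 − 36 = 13, so the two pitches are 13 semitones apart.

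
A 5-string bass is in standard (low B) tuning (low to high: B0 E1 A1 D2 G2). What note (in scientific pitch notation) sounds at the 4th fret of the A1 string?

Each fret is one semitone, so A1 + 4 = C♯2.

C♯2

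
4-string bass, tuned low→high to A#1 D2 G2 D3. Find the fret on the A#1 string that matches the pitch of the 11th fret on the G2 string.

20

G2 at fret 11 is G2 + 11 semitones = F#3.
The open A#1 string is 9 semitones below the open G2, so the same pitch on the A#1 string lies at fret 11 + 9 = 20.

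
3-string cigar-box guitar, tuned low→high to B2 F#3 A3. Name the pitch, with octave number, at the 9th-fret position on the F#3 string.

The open F#3 string plus 9 semitones: F#–G–G#–A–A#–B–C–C#–D–D#.
The walk passes from B into C once, so the octave number goes from 3 to 4.
(Equivalently spelled Eb4.)

D#4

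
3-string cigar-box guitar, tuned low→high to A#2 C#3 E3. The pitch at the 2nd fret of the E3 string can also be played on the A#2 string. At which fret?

8

E3 at fret 2 is E3 + 2 semitones = F#3.
The open A#2 string is 6 semitones below the open E3, so the same pitch on the A#2 string lies at fret 2 + 6 = 8.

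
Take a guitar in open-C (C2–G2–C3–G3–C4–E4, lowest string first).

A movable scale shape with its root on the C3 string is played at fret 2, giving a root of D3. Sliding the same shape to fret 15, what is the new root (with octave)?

D#4

Moving from fret 2 to fret 15 shifts the root by 13 semitones.
D3 up 13 semitones is D#4.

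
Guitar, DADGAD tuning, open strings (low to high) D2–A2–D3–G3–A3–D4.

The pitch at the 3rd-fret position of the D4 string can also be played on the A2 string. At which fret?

20

D4 at fret 3 is D4 + 3 semitones = F4.
The open A2 string is 17 semitones below the open D4, so the same pitch on the A2 string lies at fret 3 + 17 = 20.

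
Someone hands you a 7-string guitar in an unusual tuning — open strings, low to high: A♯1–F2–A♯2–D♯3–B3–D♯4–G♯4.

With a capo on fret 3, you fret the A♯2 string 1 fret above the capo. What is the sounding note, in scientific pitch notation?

The capo raises the open A♯2 by 3 semitones to C♯3; fretting 1 more gives A♯2 + 3 + 1 = A♯2 + 4 semitones = D3.

D3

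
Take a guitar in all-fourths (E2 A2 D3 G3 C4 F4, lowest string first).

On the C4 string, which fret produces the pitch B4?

11

B4 is 11 semitones above the open C4 (C–C#–D–D#–…–A–A#–B), so it sits at fret 11.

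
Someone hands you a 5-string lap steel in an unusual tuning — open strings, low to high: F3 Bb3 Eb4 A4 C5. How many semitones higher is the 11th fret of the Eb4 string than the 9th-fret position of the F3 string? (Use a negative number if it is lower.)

Eb4 at fret 11 → D5 (MIDI 74); F3 at fret 9 → D4 (MIDI 62).
74 − 62 = 12, so the two pitches are 12 semitones apart.

12 semitones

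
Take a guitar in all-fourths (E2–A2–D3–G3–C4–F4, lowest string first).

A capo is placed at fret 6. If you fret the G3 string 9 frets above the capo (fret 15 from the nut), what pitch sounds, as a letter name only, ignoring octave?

The capo raises the open G3 by 6 semitones to C#4; fretting 9 more gives G3 + 6 + 9 = G3 + 15 semitones, landing on A#.
(Also written Bb.)

A#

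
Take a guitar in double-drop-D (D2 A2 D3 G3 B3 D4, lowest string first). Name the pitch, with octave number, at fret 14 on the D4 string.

Each fret is one semitone, so D4 + 14 = E5.

E5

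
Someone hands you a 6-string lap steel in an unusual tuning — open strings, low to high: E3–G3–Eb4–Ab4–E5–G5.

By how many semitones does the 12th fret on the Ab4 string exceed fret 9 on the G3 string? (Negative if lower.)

Ab4 at fret 12 → Ab5 (MIDI 80); G3 at fret 9 → E4 (MIDI 64).
80 − 64 = 16, so the two pitches are 16 semitones apart.

16 semitones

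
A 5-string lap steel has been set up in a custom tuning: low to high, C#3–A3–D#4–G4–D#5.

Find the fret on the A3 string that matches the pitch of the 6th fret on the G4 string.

16

G4 at fret 6 is G4 + 6 semitones = C#5.
The open A3 string is 10 semitones below the open G4, so the same pitch on the A3 string lies at fret 6 + 10 = 16.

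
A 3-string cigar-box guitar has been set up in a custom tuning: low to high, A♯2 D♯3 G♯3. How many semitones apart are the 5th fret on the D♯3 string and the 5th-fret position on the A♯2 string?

D♯3 at fret 5 → G♯3 (MIDI 56); A♯2 at fret 5 → D♯3 (MIDI 51).
56 − 51 = 5, so the two pitches are 5 semitones apart, with G♯3 the higher.

5 semitones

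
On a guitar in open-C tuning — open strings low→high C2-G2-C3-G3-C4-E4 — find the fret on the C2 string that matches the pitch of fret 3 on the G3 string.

Fret 3 on G3 is MIDI 55 + 3 = 58 (A#3). On the C2 string (open MIDI 36), that pitch is 58 − 36 = fret 22.

22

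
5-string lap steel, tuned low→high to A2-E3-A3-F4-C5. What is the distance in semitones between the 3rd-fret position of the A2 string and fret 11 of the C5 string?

A2 at fret 3 → C3 (MIDI 48); C5 at fret 11 → B5 (MIDI 83).
48 − 83 = -35, so the two pitches are 35 semitones apart, with B5 the higher.

35 semitones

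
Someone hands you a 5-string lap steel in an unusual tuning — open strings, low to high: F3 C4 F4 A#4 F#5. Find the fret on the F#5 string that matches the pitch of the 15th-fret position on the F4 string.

F4 at fret 15 is F4 + 15 semitones = G#5.
The open F#5 string is 13 semitones above the open F4, so the same pitch on the F#5 string lies at fret 15 − 13 = 2.

2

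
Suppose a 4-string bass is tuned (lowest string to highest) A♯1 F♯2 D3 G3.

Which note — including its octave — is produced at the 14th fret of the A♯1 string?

A♯1 is MIDI 34. Adding 14 gives 48, which is C3.

C3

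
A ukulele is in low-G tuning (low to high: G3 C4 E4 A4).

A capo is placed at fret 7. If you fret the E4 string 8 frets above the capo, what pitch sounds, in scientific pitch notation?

G5

The capo raises the open E4 by 7 semitones to B4; fretting 8 more gives E4 + 7 + 8 = E4 + 15 semitones = G5.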